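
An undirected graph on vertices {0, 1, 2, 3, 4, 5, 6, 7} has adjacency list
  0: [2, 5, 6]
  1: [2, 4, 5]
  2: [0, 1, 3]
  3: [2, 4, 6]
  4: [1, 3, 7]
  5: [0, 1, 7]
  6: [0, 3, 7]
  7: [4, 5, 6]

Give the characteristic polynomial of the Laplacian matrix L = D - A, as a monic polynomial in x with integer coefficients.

Each diagonal entry of L is the vertex degree and each off-diagonal entry is -1 where an edge is present, 0 otherwise; in the order [0, 1, 2, 3, 4, 5, 6, 7] the diagonal is [3, 3, 3, 3, 3, 3, 3, 3]. The eigenvalues of L are [0, 2, 2, 2, 4, 4, 4, 6]; the characteristic polynomial is the product of (x - lambda_i), which multiplies out to x^8 - 24x^7 + 240x^6 - 1296x^5 + 4080x^4 - 7488x^3 + 7424x^2 - 3072x. The constant term is 0 because L is singular (the all-ones vector lies in its kernel).

x^8 - 24x^7 + 240x^6 - 1296x^5 + 4080x^4 - 7488x^3 + 7424x^2 - 3072x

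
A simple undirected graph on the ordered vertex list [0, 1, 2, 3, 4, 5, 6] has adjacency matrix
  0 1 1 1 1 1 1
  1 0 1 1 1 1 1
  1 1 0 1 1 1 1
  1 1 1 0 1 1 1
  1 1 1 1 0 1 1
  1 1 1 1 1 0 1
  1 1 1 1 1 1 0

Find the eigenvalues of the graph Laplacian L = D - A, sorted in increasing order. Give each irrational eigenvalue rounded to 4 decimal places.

[0, 7, 7, 7, 7, 7, 7]

With the vertex order [0, 1, 2, 3, 4, 5, 6], the degrees are [6, 6, 6, 6, 6, 6, 6], giving D = diag(6, 6, 6, 6, 6, 6, 6) and L = D - A. Since every row of L sums to 0, the all-ones vector is in the kernel and 0 is an eigenvalue. The single zero eigenvalue shows the graph is connected. There is one zero in the spectrum, matching the 1 component. By the matrix-tree theorem the graph has (1/7) * product of the nonzero eigenvalues = 16807 spanning trees.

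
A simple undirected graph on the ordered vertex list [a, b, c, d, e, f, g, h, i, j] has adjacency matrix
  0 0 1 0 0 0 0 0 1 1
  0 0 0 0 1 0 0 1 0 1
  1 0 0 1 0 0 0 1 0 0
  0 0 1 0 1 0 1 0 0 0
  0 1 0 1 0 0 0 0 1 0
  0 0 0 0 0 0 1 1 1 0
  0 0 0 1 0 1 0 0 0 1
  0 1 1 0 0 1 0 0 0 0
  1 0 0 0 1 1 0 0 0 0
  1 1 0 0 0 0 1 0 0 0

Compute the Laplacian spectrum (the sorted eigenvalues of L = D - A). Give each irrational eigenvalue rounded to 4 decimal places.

Reading degrees in the order [a, b, c, d, e, f, g, h, i, j] gives [3, 3, 3, 3, 3, 3, 3, 3, 3, 3]; set D = diag(3, 3, 3, 3, 3, 3, 3, 3, 3, 3) and form L = D - A. The multiplicity of 0 as a Laplacian eigenvalue equals the number of connected components. The single zero eigenvalue shows the graph is connected. By the matrix-tree theorem the graph has (1/10) * product of the nonzero eigenvalues = 2000 spanning trees.

[0, 2, 2, 2, 2, 2, 5, 5, 5, 5]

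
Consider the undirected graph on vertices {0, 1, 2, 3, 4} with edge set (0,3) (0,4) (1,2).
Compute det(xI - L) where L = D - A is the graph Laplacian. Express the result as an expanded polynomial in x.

x^5 - 6x^4 + 11x^3 - 6x^2

Reading degrees in the order [0, 1, 2, 3, 4] gives [2, 1, 1, 1, 1]; set D = diag(2, 1, 1, 1, 1) and form L = D - A. Computing det(xI - L) by cofactor expansion (or equivalently via sum-over-permutations) gives x^5 - 6x^4 + 11x^3 - 6x^2. The coefficient of x^4 equals -trace(L) = -6, matching the sum of degrees. The largest eigenvalue, 3, is at most the vertex count 5.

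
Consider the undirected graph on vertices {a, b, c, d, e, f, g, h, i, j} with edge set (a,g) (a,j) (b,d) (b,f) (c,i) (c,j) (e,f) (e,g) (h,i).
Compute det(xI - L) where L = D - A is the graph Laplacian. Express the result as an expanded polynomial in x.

Each diagonal entry of L is the vertex degree and each off-diagonal entry is -1 where an edge is present, 0 otherwise; in the order [a, b, c, d, e, f, g, h, i, j] the diagonal is [2, 2, 2, 1, 2, 2, 2, 1, 2, 2]. L has integer entries, so p(x) = det(xI - L) has integer coefficients. Expanding the determinant yields x^10 - 18x^9 + 136x^8 - 560x^7 + 1365x^6 - 2002x^5 + 1716x^4 - 792x^3 + 165x^2 - 10x. The coefficient of x^9 equals -trace(L) = -18, matching the sum of degrees. The eigenvalues sum to 18, which equals trace(L) = 2|E|. The largest eigenvalue, 3.9021, is at most the vertex count 10.

x^10 - 18x^9 + 136x^8 - 560x^7 + 1365x^6 - 2002x^5 + 1716x^4 - 792x^3 + 165x^2 - 10x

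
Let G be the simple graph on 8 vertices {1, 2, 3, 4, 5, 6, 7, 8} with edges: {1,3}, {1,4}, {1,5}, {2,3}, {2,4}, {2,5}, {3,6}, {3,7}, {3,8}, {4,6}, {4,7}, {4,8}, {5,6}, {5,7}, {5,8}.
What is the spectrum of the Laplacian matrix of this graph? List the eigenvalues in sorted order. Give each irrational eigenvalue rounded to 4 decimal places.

Each diagonal entry of L is the vertex degree and each off-diagonal entry is -1 where an edge is present, 0 otherwise; in the order [1, 2, 3, 4, 5, 6, 7, 8] the diagonal is [3, 3, 5, 5, 5, 3, 3, 3]. L is symmetric positive semidefinite, so every eigenvalue is real and nonnegative. By the matrix-tree theorem the graph has (1/8) * product of the nonzero eigenvalues = 2025 spanning trees.

[0, 3, 3, 3, 3, 5, 5, 8]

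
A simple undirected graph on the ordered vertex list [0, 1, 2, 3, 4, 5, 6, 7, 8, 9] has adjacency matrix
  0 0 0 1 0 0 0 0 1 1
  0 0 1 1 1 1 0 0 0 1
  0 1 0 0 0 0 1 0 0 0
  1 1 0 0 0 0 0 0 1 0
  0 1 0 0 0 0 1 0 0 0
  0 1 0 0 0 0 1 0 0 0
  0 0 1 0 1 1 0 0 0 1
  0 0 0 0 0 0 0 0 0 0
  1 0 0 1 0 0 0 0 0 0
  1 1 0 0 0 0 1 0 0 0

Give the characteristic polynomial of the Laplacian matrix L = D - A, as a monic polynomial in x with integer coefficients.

x^10 - 26x^9 + 283x^8 - 1682x^7 + 5954x^6 - 12794x^5 + 16167x^4 - 10820x^3 + 2844x^2

Each diagonal entry of L is the vertex degree and each off-diagonal entry is -1 where an edge is present, 0 otherwise; in the order [0, 1, 2, 3, 4, 5, 6, 7, 8, 9] the diagonal is [3, 5, 2, 3, 2, 2, 4, 0, 2, 3]. L has integer entries, so p(x) = det(xI - L) has integer coefficients. Expanding the determinant yields x^10 - 26x^9 + 283x^8 - 1682x^7 + 5954x^6 - 12794x^5 + 16167x^4 - 10820x^3 + 2844x^2. The constant term is 0 because L is singular (the all-ones vector lies in its kernel). The eigenvalues sum to 26, which equals trace(L) = 2|E|. The largest eigenvalue, 6.7458, is at most the vertex count 10.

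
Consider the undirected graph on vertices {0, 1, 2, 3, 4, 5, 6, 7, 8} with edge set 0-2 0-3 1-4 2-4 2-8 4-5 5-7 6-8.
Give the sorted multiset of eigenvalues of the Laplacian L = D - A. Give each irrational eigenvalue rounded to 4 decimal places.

[0, 0.2311, 0.3820, 0.6416, 1.6129, 2.2591, 2.6180, 3.5132, 4.7421]

Each diagonal entry of L is the vertex degree and each off-diagonal entry is -1 where an edge is present, 0 otherwise; in the order [0, 1, 2, 3, 4, 5, 6, 7, 8] the diagonal is [2, 1, 3, 1, 3, 2, 1, 1, 2]. L is symmetric positive semidefinite, so every eigenvalue is real and nonnegative. There is one zero in the spectrum, matching the 1 component.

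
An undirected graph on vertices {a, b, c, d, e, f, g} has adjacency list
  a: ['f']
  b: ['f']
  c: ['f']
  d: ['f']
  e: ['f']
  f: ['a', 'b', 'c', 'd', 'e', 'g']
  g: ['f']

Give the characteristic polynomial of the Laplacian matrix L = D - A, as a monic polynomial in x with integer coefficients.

Each diagonal entry of L is the vertex degree and each off-diagonal entry is -1 where an edge is present, 0 otherwise; in the order [a, b, c, d, e, f, g] the diagonal is [1, 1, 1, 1, 1, 6, 1]. The eigenvalues of L are [0, 1, 1, 1, 1, 1, 7]; the characteristic polynomial is the product of (x - lambda_i), which multiplies out to x^7 - 12x^6 + 45x^5 - 80x^4 + 75x^3 - 36x^2 + 7x. The coefficient of x^6 equals -trace(L) = -12, matching the sum of degrees. There is one zero in the spectrum, matching the 1 component.

x^7 - 12x^6 + 45x^5 - 80x^4 + 75x^3 - 36x^2 + 7x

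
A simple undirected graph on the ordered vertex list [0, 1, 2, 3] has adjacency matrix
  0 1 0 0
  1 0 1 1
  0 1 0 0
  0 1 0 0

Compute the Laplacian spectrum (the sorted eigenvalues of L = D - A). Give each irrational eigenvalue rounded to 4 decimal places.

[0, 1, 1, 4]

Reading degrees in the order [0, 1, 2, 3] gives [1, 3, 1, 1]; set D = diag(1, 3, 1, 1) and form L = D - A. The multiplicity of 0 as a Laplacian eigenvalue equals the number of connected components.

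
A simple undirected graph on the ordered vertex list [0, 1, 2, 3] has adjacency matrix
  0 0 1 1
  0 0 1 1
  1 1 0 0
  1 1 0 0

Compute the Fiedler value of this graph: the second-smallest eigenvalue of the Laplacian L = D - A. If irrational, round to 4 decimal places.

2

With the vertex order [0, 1, 2, 3], the degrees are [2, 2, 2, 2], giving D = diag(2, 2, 2, 2) and L = D - A. Computing the eigenvalues of L and sorting gives [0, 2, 2, 4]. The Fiedler value lambda_2 = 2 is strictly positive, so the graph is connected. There is one zero in the spectrum, matching the 1 component.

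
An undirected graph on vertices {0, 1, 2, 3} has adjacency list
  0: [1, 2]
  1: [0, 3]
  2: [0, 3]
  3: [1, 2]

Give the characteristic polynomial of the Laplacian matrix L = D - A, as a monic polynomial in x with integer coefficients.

x^4 - 8x^3 + 20x^2 - 16x

Each diagonal entry of L is the vertex degree and each off-diagonal entry is -1 where an edge is present, 0 otherwise; in the order [0, 1, 2, 3] the diagonal is [2, 2, 2, 2]. Computing det(xI - L) by cofactor expansion (or equivalently via sum-over-permutations) gives x^4 - 8x^3 + 20x^2 - 16x. The constant term is 0 because L is singular (the all-ones vector lies in its kernel).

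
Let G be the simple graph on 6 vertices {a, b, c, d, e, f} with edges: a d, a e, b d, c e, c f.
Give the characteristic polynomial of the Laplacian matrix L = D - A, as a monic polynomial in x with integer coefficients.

Reading degrees in the order [a, b, c, d, e, f] gives [2, 1, 2, 2, 2, 1]; set D = diag(2, 1, 2, 2, 2, 1) and form L = D - A. L has integer entries, so p(x) = det(xI - L) has integer coefficients. Expanding the determinant yields x^6 - 10x^5 + 36x^4 - 56x^3 + 35x^2 - 6x. The coefficient of x^5 equals -trace(L) = -10, matching the sum of degrees. The largest eigenvalue, 3.7321, is at most the vertex count 6.

x^6 - 10x^5 + 36x^4 - 56x^3 + 35x^2 - 6x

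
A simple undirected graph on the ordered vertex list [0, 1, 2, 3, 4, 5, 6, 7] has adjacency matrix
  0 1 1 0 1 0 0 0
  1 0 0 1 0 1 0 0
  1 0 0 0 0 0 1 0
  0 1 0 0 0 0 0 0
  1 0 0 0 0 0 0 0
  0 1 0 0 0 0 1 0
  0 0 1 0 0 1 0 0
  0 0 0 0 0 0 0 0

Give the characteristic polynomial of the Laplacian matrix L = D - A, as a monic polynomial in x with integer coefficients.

Reading degrees in the order [0, 1, 2, 3, 4, 5, 6, 7] gives [3, 3, 2, 1, 1, 2, 2, 0]; set D = diag(3, 3, 2, 1, 1, 2, 2, 0) and form L = D - A. L has integer entries, so p(x) = det(xI - L) has integer coefficients. Expanding the determinant yields x^8 - 14x^7 + 75x^6 - 194x^5 + 252x^4 - 154x^3 + 35x^2. Since p(0) = det(-L) = 0, x divides p(x). The largest eigenvalue, 4.6511, is at most the vertex count 8.

x^8 - 14x^7 + 75x^6 - 194x^5 + 252x^4 - 154x^3 + 35x^2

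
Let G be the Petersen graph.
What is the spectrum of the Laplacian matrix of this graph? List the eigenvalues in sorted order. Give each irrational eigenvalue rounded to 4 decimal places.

[0, 2, 2, 2, 2, 2, 5, 5, 5, 5]

The graph has 10 vertices and degree multiset [3, 3, 3, 3, 3, 3, 3, 3, 3, 3]; D is the diagonal matrix of degrees and L = D - A. Since every row of L sums to 0, the all-ones vector is in the kernel and 0 is an eigenvalue. The largest eigenvalue, 5, is at most the vertex count 10.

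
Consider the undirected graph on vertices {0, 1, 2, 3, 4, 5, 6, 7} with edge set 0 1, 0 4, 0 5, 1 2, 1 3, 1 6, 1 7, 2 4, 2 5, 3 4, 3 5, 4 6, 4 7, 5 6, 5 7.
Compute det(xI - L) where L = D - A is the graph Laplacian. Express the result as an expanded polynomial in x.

x^8 - 30x^7 + 375x^6 - 2540x^5 + 10095x^4 - 23598x^3 + 30105x^2 - 16200x

With the vertex order [0, 1, 2, 3, 4, 5, 6, 7], the degrees are [3, 5, 3, 3, 5, 5, 3, 3], giving D = diag(3, 5, 3, 3, 5, 5, 3, 3) and L = D - A. L has integer entries, so p(x) = det(xI - L) has integer coefficients. Expanding the determinant yields x^8 - 30x^7 + 375x^6 - 2540x^5 + 10095x^4 - 23598x^3 + 30105x^2 - 16200x. The constant term is 0 because L is singular (the all-ones vector lies in its kernel). There is one zero in the spectrum, matching the 1 component. By the matrix-tree theorem the graph has (1/8) * product of the nonzero eigenvalues = 2025 spanning trees.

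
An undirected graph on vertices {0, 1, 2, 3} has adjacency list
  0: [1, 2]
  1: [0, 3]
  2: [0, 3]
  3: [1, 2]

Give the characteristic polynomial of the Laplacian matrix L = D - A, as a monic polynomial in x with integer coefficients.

Each diagonal entry of L is the vertex degree and each off-diagonal entry is -1 where an edge is present, 0 otherwise; in the order [0, 1, 2, 3] the diagonal is [2, 2, 2, 2]. Computing det(xI - L) by cofactor expansion (or equivalently via sum-over-permutations) gives x^4 - 8x^3 + 20x^2 - 16x. The coefficient of x^3 equals -trace(L) = -8, matching the sum of degrees.

x^4 - 8x^3 + 20x^2 - 16x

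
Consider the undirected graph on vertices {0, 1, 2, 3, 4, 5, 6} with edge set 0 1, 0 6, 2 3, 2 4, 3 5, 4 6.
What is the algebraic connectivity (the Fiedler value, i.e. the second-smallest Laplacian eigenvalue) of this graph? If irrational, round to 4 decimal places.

Each diagonal entry of L is the vertex degree and each off-diagonal entry is -1 where an edge is present, 0 otherwise; in the order [0, 1, 2, 3, 4, 5, 6] the diagonal is [2, 1, 2, 2, 2, 1, 2]. Computing the eigenvalues of L and sorting gives [0, 0.1981, 0.7530, 1.5550, 2.4450, 3.2470, 3.8019]. The Fiedler value lambda_2 = 0.1981 is strictly positive, so the graph is connected. The largest eigenvalue, 3.8019, is at most the vertex count 7.

0.1981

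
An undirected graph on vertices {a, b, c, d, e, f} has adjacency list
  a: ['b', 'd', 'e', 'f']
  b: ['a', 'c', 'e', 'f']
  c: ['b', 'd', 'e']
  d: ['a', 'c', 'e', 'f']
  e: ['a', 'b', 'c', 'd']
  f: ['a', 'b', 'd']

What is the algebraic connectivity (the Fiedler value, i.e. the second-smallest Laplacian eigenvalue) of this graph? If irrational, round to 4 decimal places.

With the vertex order [a, b, c, d, e, f], the degrees are [4, 4, 3, 4, 4, 3], giving D = diag(4, 4, 3, 4, 4, 3) and L = D - A. Computing the eigenvalues of L and sorting gives [0, 2.5858, 4, 4, 5.4142, 6]. The Fiedler value lambda_2 = 2.5858 is strictly positive, so the graph is connected. There is one zero in the spectrum, matching the 1 component. By the matrix-tree theorem the graph has (1/6) * product of the nonzero eigenvalues = 224 spanning trees.

2.5858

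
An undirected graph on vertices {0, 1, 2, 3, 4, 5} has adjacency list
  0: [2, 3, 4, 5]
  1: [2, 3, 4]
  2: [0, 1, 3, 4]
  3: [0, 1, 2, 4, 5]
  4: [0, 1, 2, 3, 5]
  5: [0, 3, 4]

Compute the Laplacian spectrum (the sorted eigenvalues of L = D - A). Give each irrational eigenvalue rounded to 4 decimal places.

[0, 2.5858, 4, 5.4142, 6, 6]

Reading degrees in the order [0, 1, 2, 3, 4, 5] gives [4, 3, 4, 5, 5, 3]; set D = diag(4, 3, 4, 5, 5, 3) and form L = D - A. The multiplicity of 0 as a Laplacian eigenvalue equals the number of connected components. The single zero eigenvalue shows the graph is connected. There is one zero in the spectrum, matching the 1 component.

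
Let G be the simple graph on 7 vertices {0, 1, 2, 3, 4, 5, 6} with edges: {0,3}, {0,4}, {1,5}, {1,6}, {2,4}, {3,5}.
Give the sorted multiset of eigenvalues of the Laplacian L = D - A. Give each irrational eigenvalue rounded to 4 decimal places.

[0, 0.1981, 0.7530, 1.5550, 2.4450, 3.2470, 3.8019]

With the vertex order [0, 1, 2, 3, 4, 5, 6], the degrees are [2, 2, 1, 2, 2, 2, 1], giving D = diag(2, 2, 1, 2, 2, 2, 1) and L = D - A. L is symmetric positive semidefinite, so every eigenvalue is real and nonnegative. The largest eigenvalue, 3.8019, is at most the vertex count 7. By the matrix-tree theorem the graph has (1/7) * product of the nonzero eigenvalues = 1 spanning tree.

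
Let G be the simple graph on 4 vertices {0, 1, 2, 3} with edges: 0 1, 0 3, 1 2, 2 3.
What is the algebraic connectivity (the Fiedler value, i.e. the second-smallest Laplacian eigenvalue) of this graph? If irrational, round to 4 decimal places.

With the vertex order [0, 1, 2, 3], the degrees are [2, 2, 2, 2], giving D = diag(2, 2, 2, 2) and L = D - A. The smallest Laplacian eigenvalue is always 0. The next one, lambda_2 = 2, measures how hard the graph is to disconnect: larger values mean better connectivity. By the matrix-tree theorem the graph has (1/4) * product of the nonzero eigenvalues = 4 spanning trees. The eigenvalues sum to 8, which equals trace(L) = 2|E|.

2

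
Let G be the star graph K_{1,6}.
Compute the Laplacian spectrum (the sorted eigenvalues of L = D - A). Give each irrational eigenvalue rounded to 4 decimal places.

[0, 1, 1, 1, 1, 1, 7]

The graph has 7 vertices and degree multiset [6, 1, 1, 1, 1, 1, 1]; D is the diagonal matrix of degrees and L = D - A. Diagonalising L (or applying a numerical eigensolver to the 7x7 matrix) gives the spectrum above. The single zero eigenvalue shows the graph is connected.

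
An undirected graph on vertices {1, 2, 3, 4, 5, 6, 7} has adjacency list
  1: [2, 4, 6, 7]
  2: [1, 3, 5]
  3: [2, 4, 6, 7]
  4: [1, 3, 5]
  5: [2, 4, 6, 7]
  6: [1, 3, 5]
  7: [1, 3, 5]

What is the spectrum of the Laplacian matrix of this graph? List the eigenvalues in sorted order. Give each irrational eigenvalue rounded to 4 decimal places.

[0, 3, 3, 3, 4, 4, 7]

With the vertex order [1, 2, 3, 4, 5, 6, 7], the degrees are [4, 3, 4, 3, 4, 3, 3], giving D = diag(4, 3, 4, 3, 4, 3, 3) and L = D - A. Since every row of L sums to 0, the all-ones vector is in the kernel and 0 is an eigenvalue. The single zero eigenvalue shows the graph is connected. There is one zero in the spectrum, matching the 1 component.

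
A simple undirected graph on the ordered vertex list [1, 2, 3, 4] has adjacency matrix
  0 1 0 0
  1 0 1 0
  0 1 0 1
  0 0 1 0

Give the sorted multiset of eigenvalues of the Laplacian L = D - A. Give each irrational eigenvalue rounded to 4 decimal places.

[0, 0.5858, 2, 3.4142]

With the vertex order [1, 2, 3, 4], the degrees are [1, 2, 2, 1], giving D = diag(1, 2, 2, 1) and L = D - A. Diagonalising L (or applying a numerical eigensolver to the 4x4 matrix) gives the spectrum above. The largest eigenvalue, 3.4142, is at most the vertex count 4.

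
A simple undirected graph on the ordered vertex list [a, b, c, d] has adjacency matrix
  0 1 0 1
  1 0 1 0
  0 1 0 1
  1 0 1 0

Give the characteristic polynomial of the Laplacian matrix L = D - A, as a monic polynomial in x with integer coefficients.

x^4 - 8x^3 + 20x^2 - 16x

Each diagonal entry of L is the vertex degree and each off-diagonal entry is -1 where an edge is present, 0 otherwise; in the order [a, b, c, d] the diagonal is [2, 2, 2, 2]. Computing det(xI - L) by cofactor expansion (or equivalently via sum-over-permutations) gives x^4 - 8x^3 + 20x^2 - 16x. The constant term is 0 because L is singular (the all-ones vector lies in its kernel).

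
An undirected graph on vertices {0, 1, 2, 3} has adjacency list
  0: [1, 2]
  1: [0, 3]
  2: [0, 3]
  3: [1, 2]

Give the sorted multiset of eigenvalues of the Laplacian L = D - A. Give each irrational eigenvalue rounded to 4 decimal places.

Each diagonal entry of L is the vertex degree and each off-diagonal entry is -1 where an edge is present, 0 otherwise; in the order [0, 1, 2, 3] the diagonal is [2, 2, 2, 2]. Since every row of L sums to 0, the all-ones vector is in the kernel and 0 is an eigenvalue. The largest eigenvalue, 4, is at most the vertex count 4.

[0, 2, 2, 4]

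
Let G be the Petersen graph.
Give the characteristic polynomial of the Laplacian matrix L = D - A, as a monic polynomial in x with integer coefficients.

The graph has 10 vertices and degree multiset [3, 3, 3, 3, 3, 3, 3, 3, 3, 3]; D is the diagonal matrix of degrees and L = D - A. L has integer entries, so p(x) = det(xI - L) has integer coefficients. Expanding the determinant yields x^10 - 30x^9 + 390x^8 - 2880x^7 + 13305x^6 - 39882x^5 + 77640x^4 - 94800x^3 + 66000x^2 - 20000x. The coefficient of x^9 equals -trace(L) = -30, matching the sum of degrees. The eigenvalues sum to 30, which equals trace(L) = 2|E|.

x^10 - 30x^9 + 390x^8 - 2880x^7 + 13305x^6 - 39882x^5 + 77640x^4 - 94800x^3 + 66000x^2 - 20000x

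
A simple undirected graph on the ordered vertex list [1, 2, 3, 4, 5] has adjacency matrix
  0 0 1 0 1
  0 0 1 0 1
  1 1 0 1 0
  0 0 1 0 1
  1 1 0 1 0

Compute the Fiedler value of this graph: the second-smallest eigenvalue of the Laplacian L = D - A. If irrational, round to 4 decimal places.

2

Reading degrees in the order [1, 2, 3, 4, 5] gives [2, 2, 3, 2, 3]; set D = diag(2, 2, 3, 2, 3) and form L = D - A. Computing the eigenvalues of L and sorting gives [0, 2, 2, 3, 5]. The Fiedler value lambda_2 = 2 is strictly positive, so the graph is connected. The eigenvalues sum to 12, which equals trace(L) = 2|E|.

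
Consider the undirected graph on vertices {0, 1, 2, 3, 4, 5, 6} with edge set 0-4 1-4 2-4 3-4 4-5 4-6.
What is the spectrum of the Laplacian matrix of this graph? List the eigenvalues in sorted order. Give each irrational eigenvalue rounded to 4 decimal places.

With the vertex order [0, 1, 2, 3, 4, 5, 6], the degrees are [1, 1, 1, 1, 6, 1, 1], giving D = diag(1, 1, 1, 1, 6, 1, 1) and L = D - A. Diagonalising L (or applying a numerical eigensolver to the 7x7 matrix) gives the spectrum above. The single zero eigenvalue shows the graph is connected. There is one zero in the spectrum, matching the 1 component. By the matrix-tree theorem the graph has (1/7) * product of the nonzero eigenvalues = 1 spanning tree.

[0, 1, 1, 1, 1, 1, 7]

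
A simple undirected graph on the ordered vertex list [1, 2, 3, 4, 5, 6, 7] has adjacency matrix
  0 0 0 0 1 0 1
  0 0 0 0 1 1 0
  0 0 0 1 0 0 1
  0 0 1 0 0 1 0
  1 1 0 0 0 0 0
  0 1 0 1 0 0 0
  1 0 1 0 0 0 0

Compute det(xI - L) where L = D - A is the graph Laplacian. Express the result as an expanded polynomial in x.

Each diagonal entry of L is the vertex degree and each off-diagonal entry is -1 where an edge is present, 0 otherwise; in the order [1, 2, 3, 4, 5, 6, 7] the diagonal is [2, 2, 2, 2, 2, 2, 2]. L has integer entries, so p(x) = det(xI - L) has integer coefficients. Expanding the determinant yields x^7 - 14x^6 + 77x^5 - 210x^4 + 294x^3 - 196x^2 + 49x. The constant term is 0 because L is singular (the all-ones vector lies in its kernel). The eigenvalues sum to 14, which equals trace(L) = 2|E|.

x^7 - 14x^6 + 77x^5 - 210x^4 + 294x^3 - 196x^2 + 49x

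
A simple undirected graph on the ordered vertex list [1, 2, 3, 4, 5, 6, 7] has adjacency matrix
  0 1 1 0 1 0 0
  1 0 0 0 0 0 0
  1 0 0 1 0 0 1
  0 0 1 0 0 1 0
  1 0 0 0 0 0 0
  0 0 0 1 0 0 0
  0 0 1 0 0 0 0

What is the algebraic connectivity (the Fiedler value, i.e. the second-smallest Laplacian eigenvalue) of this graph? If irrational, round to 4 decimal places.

0.3217

With the vertex order [1, 2, 3, 4, 5, 6, 7], the degrees are [3, 1, 3, 2, 1, 1, 1], giving D = diag(3, 1, 3, 2, 1, 1, 1) and L = D - A. The smallest Laplacian eigenvalue is always 0. The next one, lambda_2 = 0.3217, measures how hard the graph is to disconnect: larger values mean better connectivity.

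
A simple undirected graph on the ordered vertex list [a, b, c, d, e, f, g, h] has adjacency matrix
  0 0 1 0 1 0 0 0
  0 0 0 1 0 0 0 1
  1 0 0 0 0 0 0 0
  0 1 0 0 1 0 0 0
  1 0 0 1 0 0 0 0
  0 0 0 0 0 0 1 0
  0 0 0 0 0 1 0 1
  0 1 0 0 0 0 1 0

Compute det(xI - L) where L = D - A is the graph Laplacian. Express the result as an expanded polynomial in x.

Reading degrees in the order [a, b, c, d, e, f, g, h] gives [2, 2, 1, 2, 2, 1, 2, 2]; set D = diag(2, 2, 1, 2, 2, 1, 2, 2) and form L = D - A. Computing det(xI - L) by cofactor expansion (or equivalently via sum-over-permutations) gives x^8 - 14x^7 + 78x^6 - 220x^5 + 330x^4 - 252x^3 + 84x^2 - 8x. The constant term is 0 because L is singular (the all-ones vector lies in its kernel). The largest eigenvalue, 3.8478, is at most the vertex count 8.

x^8 - 14x^7 + 78x^6 - 220x^5 + 330x^4 - 252x^3 + 84x^2 - 8x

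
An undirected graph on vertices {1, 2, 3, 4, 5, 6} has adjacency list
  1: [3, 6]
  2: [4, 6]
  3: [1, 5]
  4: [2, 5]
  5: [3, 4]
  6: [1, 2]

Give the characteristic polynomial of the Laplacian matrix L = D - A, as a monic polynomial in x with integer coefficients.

x^6 - 12x^5 + 54x^4 - 112x^3 + 105x^2 - 36x

Reading degrees in the order [1, 2, 3, 4, 5, 6] gives [2, 2, 2, 2, 2, 2]; set D = diag(2, 2, 2, 2, 2, 2) and form L = D - A. L has integer entries, so p(x) = det(xI - L) has integer coefficients. Expanding the determinant yields x^6 - 12x^5 + 54x^4 - 112x^3 + 105x^2 - 36x. The coefficient of x^5 equals -trace(L) = -12, matching the sum of degrees.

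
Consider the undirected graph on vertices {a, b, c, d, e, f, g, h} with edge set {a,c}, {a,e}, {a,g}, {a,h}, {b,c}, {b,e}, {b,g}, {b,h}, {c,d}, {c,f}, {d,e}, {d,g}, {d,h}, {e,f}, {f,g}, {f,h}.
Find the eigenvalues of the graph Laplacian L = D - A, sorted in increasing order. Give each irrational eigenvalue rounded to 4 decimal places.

[0, 4, 4, 4, 4, 4, 4, 8]

Reading degrees in the order [a, b, c, d, e, f, g, h] gives [4, 4, 4, 4, 4, 4, 4, 4]; set D = diag(4, 4, 4, 4, 4, 4, 4, 4) and form L = D - A. The multiplicity of 0 as a Laplacian eigenvalue equals the number of connected components.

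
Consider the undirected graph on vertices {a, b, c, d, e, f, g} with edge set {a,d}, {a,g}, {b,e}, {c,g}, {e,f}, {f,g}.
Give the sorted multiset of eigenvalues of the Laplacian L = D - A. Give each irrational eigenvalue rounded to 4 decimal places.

[0, 0.2603, 0.6262, 1.4055, 2.2742, 3.0996, 4.3342]

With the vertex order [a, b, c, d, e, f, g], the degrees are [2, 1, 1, 1, 2, 2, 3], giving D = diag(2, 1, 1, 1, 2, 2, 3) and L = D - A. The multiplicity of 0 as a Laplacian eigenvalue equals the number of connected components. The single zero eigenvalue shows the graph is connected. There is one zero in the spectrum, matching the 1 component. The largest eigenvalue, 4.3342, is at most the vertex count 7.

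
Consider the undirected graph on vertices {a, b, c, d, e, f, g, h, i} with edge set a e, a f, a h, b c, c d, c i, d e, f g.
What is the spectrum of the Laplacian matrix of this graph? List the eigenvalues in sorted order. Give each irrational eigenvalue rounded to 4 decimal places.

Each diagonal entry of L is the vertex degree and each off-diagonal entry is -1 where an edge is present, 0 otherwise; in the order [a, b, c, d, e, f, g, h, i] the diagonal is [3, 1, 3, 2, 2, 2, 1, 1, 1]. Since every row of L sums to 0, the all-ones vector is in the kernel and 0 is an eigenvalue. The eigenvalues sum to 16, which equals trace(L) = 2|E|.

[0, 0.1538, 0.5764, 1, 1, 2.1128, 2.6757, 4.0748, 4.4065]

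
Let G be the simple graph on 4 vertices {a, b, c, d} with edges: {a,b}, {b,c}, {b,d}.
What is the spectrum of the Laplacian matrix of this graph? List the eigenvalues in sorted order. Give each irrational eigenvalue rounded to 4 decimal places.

Each diagonal entry of L is the vertex degree and each off-diagonal entry is -1 where an edge is present, 0 otherwise; in the order [a, b, c, d] the diagonal is [1, 3, 1, 1]. L is symmetric positive semidefinite, so every eigenvalue is real and nonnegative. By the matrix-tree theorem the graph has (1/4) * product of the nonzero eigenvalues = 1 spanning tree.

[0, 1, 1, 4]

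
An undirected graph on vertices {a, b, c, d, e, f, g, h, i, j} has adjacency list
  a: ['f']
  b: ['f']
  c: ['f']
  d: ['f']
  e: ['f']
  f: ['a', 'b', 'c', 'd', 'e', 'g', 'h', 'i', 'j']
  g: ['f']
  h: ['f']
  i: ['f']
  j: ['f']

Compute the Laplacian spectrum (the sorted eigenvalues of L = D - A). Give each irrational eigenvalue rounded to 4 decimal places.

[0, 1, 1, 1, 1, 1, 1, 1, 1, 10]

With the vertex order [a, b, c, d, e, f, g, h, i, j], the degrees are [1, 1, 1, 1, 1, 9, 1, 1, 1, 1], giving D = diag(1, 1, 1, 1, 1, 9, 1, 1, 1, 1) and L = D - A. L is symmetric positive semidefinite, so every eigenvalue is real and nonnegative. The single zero eigenvalue shows the graph is connected. The eigenvalues sum to 18, which equals trace(L) = 2|E|.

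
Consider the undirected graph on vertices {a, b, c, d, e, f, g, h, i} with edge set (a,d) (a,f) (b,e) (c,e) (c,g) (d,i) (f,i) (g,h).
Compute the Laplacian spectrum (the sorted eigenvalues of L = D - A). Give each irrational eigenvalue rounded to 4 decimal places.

[0, 0, 0.3820, 1.3820, 2, 2, 2.6180, 3.6180, 4]

With the vertex order [a, b, c, d, e, f, g, h, i], the degrees are [2, 1, 2, 2, 2, 2, 2, 1, 2], giving D = diag(2, 1, 2, 2, 2, 2, 2, 1, 2) and L = D - A. Since every row of L sums to 0, the all-ones vector is in the kernel and 0 is an eigenvalue. The 2 zero eigenvalues correspond to the 2 connected components. The eigenvalues sum to 16, which equals trace(L) = 2|E|.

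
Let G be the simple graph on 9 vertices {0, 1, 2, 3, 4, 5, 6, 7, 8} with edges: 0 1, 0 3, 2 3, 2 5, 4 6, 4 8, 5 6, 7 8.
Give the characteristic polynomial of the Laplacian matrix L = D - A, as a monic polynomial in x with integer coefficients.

With the vertex order [0, 1, 2, 3, 4, 5, 6, 7, 8], the degrees are [2, 1, 2, 2, 2, 2, 2, 1, 2], giving D = diag(2, 1, 2, 2, 2, 2, 2, 1, 2) and L = D - A. L has integer entries, so p(x) = det(xI - L) has integer coefficients. Expanding the determinant yields x^9 - 16x^8 + 105x^7 - 364x^6 + 715x^5 - 792x^4 + 462x^3 - 120x^2 + 9x. The constant term is 0 because L is singular (the all-ones vector lies in its kernel). By the matrix-tree theorem the graph has (1/9) * product of the nonzero eigenvalues = 1 spanning tree.

x^9 - 16x^8 + 105x^7 - 364x^6 + 715x^5 - 792x^4 + 462x^3 - 120x^2 + 9x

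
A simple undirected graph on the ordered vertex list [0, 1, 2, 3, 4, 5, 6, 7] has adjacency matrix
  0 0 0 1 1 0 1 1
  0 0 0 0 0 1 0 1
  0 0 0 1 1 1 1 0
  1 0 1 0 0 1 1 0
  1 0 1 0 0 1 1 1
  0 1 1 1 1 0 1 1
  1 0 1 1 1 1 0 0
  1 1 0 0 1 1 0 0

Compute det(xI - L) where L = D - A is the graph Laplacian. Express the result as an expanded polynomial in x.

With the vertex order [0, 1, 2, 3, 4, 5, 6, 7], the degrees are [4, 2, 4, 4, 5, 6, 5, 4], giving D = diag(4, 2, 4, 4, 5, 6, 5, 4) and L = D - A. L has integer entries, so p(x) = det(xI - L) has integer coefficients. Expanding the determinant yields x^8 - 34x^7 + 484x^6 - 3728x^5 + 16712x^4 - 43356x^3 + 59771x^2 - 33328x. The constant term is 0 because L is singular (the all-ones vector lies in its kernel). The largest eigenvalue, 7.3579, is at most the vertex count 8.

x^8 - 34x^7 + 484x^6 - 3728x^5 + 16712x^4 - 43356x^3 + 59771x^2 - 33328x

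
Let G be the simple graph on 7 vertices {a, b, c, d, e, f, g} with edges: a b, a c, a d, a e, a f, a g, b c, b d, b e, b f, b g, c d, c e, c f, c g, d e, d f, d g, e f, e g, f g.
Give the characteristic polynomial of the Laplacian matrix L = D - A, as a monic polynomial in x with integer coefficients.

x^7 - 42x^6 + 735x^5 - 6860x^4 + 36015x^3 - 100842x^2 + 117649x

Each diagonal entry of L is the vertex degree and each off-diagonal entry is -1 where an edge is present, 0 otherwise; in the order [a, b, c, d, e, f, g] the diagonal is [6, 6, 6, 6, 6, 6, 6]. L has integer entries, so p(x) = det(xI - L) has integer coefficients. Expanding the determinant yields x^7 - 42x^6 + 735x^5 - 6860x^4 + 36015x^3 - 100842x^2 + 117649x. The constant term is 0 because L is singular (the all-ones vector lies in its kernel).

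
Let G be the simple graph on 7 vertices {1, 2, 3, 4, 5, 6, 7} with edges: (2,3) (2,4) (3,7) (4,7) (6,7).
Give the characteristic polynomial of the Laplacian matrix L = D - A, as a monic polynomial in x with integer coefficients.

x^7 - 10x^6 + 34x^5 - 46x^4 + 20x^3

Each diagonal entry of L is the vertex degree and each off-diagonal entry is -1 where an edge is present, 0 otherwise; in the order [1, 2, 3, 4, 5, 6, 7] the diagonal is [0, 2, 2, 2, 0, 1, 3]. L has integer entries, so p(x) = det(xI - L) has integer coefficients. Expanding the determinant yields x^7 - 10x^6 + 34x^5 - 46x^4 + 20x^3. The coefficient of x^6 equals -trace(L) = -10, matching the sum of degrees. The eigenvalues sum to 10, which equals trace(L) = 2|E|.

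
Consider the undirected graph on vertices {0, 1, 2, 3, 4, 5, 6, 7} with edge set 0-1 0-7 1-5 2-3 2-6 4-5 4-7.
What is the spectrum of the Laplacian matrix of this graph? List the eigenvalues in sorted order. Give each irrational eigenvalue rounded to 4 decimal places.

Each diagonal entry of L is the vertex degree and each off-diagonal entry is -1 where an edge is present, 0 otherwise; in the order [0, 1, 2, 3, 4, 5, 6, 7] the diagonal is [2, 2, 2, 1, 2, 2, 1, 2]. Since every row of L sums to 0, the all-ones vector is in the kernel and 0 is an eigenvalue. The 2 zero eigenvalues correspond to the 2 connected components. The largest eigenvalue, 3.6180, is at most the vertex count 8.

[0, 0, 1, 1.3820, 1.3820, 3, 3.6180, 3.6180]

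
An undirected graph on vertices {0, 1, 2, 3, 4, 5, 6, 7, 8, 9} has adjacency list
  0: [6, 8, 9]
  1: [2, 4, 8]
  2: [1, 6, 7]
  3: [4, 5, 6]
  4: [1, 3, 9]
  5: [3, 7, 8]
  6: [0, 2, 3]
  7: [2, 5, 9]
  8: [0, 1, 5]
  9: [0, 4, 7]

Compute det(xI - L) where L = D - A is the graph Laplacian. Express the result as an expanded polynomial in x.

x^10 - 30x^9 + 390x^8 - 2880x^7 + 13305x^6 - 39882x^5 + 77640x^4 - 94800x^3 + 66000x^2 - 20000x

With the vertex order [0, 1, 2, 3, 4, 5, 6, 7, 8, 9], the degrees are [3, 3, 3, 3, 3, 3, 3, 3, 3, 3], giving D = diag(3, 3, 3, 3, 3, 3, 3, 3, 3, 3) and L = D - A. The eigenvalues of L are [0, 2, 2, 2, 2, 2, 5, 5, 5, 5]; the characteristic polynomial is the product of (x - lambda_i), which multiplies out to x^10 - 30x^9 + 390x^8 - 2880x^7 + 13305x^6 - 39882x^5 + 77640x^4 - 94800x^3 + 66000x^2 - 20000x. The constant term is 0 because L is singular (the all-ones vector lies in its kernel). By the matrix-tree theorem the graph has (1/10) * product of the nonzero eigenvalues = 2000 spanning trees.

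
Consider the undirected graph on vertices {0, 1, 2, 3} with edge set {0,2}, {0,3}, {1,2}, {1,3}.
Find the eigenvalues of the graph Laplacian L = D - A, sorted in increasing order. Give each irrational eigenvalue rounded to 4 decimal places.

With the vertex order [0, 1, 2, 3], the degrees are [2, 2, 2, 2], giving D = diag(2, 2, 2, 2) and L = D - A. The multiplicity of 0 as a Laplacian eigenvalue equals the number of connected components. The largest eigenvalue, 4, is at most the vertex count 4.

[0, 2, 2, 4]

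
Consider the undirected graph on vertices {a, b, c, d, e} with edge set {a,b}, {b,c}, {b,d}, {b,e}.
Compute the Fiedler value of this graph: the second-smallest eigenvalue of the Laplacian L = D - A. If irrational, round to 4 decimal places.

1

Each diagonal entry of L is the vertex degree and each off-diagonal entry is -1 where an edge is present, 0 otherwise; in the order [a, b, c, d, e] the diagonal is [1, 4, 1, 1, 1]. The sorted Laplacian eigenvalues are [0, 1, 1, 1, 5]; the algebraic connectivity is the second entry, 1. The eigenvalues sum to 8, which equals trace(L) = 2|E|.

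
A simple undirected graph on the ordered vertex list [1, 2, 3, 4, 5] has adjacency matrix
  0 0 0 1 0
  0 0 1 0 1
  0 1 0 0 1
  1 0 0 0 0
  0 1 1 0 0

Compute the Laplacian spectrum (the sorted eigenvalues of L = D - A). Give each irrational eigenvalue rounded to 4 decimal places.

[0, 0, 2, 3, 3]

Each diagonal entry of L is the vertex degree and each off-diagonal entry is -1 where an edge is present, 0 otherwise; in the order [1, 2, 3, 4, 5] the diagonal is [1, 2, 2, 1, 2]. L is symmetric positive semidefinite, so every eigenvalue is real and nonnegative. The 2 zero eigenvalues correspond to the 2 connected components. The largest eigenvalue, 3, is at most the vertex count 5.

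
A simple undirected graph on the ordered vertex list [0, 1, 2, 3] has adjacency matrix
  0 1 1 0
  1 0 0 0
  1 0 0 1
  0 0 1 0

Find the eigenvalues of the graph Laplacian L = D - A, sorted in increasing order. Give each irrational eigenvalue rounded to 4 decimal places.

[0, 0.5858, 2, 3.4142]

Each diagonal entry of L is the vertex degree and each off-diagonal entry is -1 where an edge is present, 0 otherwise; in the order [0, 1, 2, 3] the diagonal is [2, 1, 2, 1]. The multiplicity of 0 as a Laplacian eigenvalue equals the number of connected components. The single zero eigenvalue shows the graph is connected. By the matrix-tree theorem the graph has (1/4) * product of the nonzero eigenvalues = 1 spanning tree. There is one zero in the spectrum, matching the 1 component.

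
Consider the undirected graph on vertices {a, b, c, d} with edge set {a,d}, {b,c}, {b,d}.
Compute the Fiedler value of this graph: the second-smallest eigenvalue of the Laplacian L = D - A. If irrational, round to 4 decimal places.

0.5858

Reading degrees in the order [a, b, c, d] gives [1, 2, 1, 2]; set D = diag(1, 2, 1, 2) and form L = D - A. The sorted Laplacian eigenvalues are [0, 0.5858, 2, 3.4142]; the algebraic connectivity is the second entry, 0.5858.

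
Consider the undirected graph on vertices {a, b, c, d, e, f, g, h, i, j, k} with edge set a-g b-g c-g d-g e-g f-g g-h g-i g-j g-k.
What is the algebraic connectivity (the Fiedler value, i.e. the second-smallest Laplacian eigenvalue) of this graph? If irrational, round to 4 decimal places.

1

Reading degrees in the order [a, b, c, d, e, f, g, h, i, j, k] gives [1, 1, 1, 1, 1, 1, 10, 1, 1, 1, 1]; set D = diag(1, 1, 1, 1, 1, 1, 10, 1, 1, 1, 1) and form L = D - A. The sorted Laplacian eigenvalues are [0, 1, 1, 1, 1, 1, 1, 1, 1, 1, 11]; the algebraic connectivity is the second entry, 1. The eigenvalues sum to 20, which equals trace(L) = 2|E|. There is one zero in the spectrum, matching the 1 component.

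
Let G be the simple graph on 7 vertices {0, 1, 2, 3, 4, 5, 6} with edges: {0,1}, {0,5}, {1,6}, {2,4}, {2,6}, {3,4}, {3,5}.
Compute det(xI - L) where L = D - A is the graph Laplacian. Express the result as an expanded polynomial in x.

Reading degrees in the order [0, 1, 2, 3, 4, 5, 6] gives [2, 2, 2, 2, 2, 2, 2]; set D = diag(2, 2, 2, 2, 2, 2, 2) and form L = D - A. Computing det(xI - L) by cofactor expansion (or equivalently via sum-over-permutations) gives x^7 - 14x^6 + 77x^5 - 210x^4 + 294x^3 - 196x^2 + 49x. The coefficient of x^6 equals -trace(L) = -14, matching the sum of degrees. There is one zero in the spectrum, matching the 1 component. The largest eigenvalue, 3.8019, is at most the vertex count 7.

x^7 - 14x^6 + 77x^5 - 210x^4 + 294x^3 - 196x^2 + 49x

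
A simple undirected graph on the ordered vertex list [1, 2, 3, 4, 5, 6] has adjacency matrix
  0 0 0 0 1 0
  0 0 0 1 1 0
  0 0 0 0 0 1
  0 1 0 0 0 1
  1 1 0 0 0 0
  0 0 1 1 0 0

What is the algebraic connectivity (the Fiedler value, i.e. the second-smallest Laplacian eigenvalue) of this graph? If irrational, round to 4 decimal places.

0.2679

Each diagonal entry of L is the vertex degree and each off-diagonal entry is -1 where an edge is present, 0 otherwise; in the order [1, 2, 3, 4, 5, 6] the diagonal is [1, 2, 1, 2, 2, 2]. The smallest Laplacian eigenvalue is always 0. The next one, lambda_2 = 0.2679, measures how hard the graph is to disconnect: larger values mean better connectivity. There is one zero in the spectrum, matching the 1 component.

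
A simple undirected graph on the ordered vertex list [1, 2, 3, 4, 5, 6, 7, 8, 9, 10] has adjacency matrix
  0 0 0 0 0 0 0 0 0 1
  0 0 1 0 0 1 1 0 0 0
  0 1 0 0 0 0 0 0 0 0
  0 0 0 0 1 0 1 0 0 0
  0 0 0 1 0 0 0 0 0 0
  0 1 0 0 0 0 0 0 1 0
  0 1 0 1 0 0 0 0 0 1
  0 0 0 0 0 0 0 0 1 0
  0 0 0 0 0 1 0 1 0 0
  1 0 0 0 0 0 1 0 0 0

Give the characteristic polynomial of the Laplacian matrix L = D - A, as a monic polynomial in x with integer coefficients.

With the vertex order [1, 2, 3, 4, 5, 6, 7, 8, 9, 10], the degrees are [1, 3, 1, 2, 1, 2, 3, 1, 2, 2], giving D = diag(1, 3, 1, 2, 1, 2, 3, 1, 2, 2) and L = D - A. Computing det(xI - L) by cofactor expansion (or equivalently via sum-over-permutations) gives x^10 - 18x^9 + 134x^8 - 536x^7 + 1252x^6 - 1738x^5 + 1399x^4 - 612x^3 + 130x^2 - 10x. Since p(0) = det(-L) = 0, x divides p(x). The eigenvalues sum to 18, which equals trace(L) = 2|E|. There is one zero in the spectrum, matching the 1 component.

x^10 - 18x^9 + 134x^8 - 536x^7 + 1252x^6 - 1738x^5 + 1399x^4 - 612x^3 + 130x^2 - 10x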